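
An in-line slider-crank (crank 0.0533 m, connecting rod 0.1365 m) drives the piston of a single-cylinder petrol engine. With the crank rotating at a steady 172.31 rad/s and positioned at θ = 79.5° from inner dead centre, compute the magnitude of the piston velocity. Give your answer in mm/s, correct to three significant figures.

ω = 172.3 rad/s
For an in-line slider-crank, x = r cosθ + √(L² − r² sin²θ), so v = −rω sinθ·[1 + r cosθ/√(L² − r² sin²θ)].
With r = 0.0533 m, L = 0.1365 m, θ = 79.5°: √(L² − r² sin²θ) = 0.12604 m.
v = −0.0533·172.3·0.98325·[1 + 0.0533·0.18224/0.12604] = -9.7263 m/s.
|v| = 9.7263 m/s = 9726.3 mm/s.

9730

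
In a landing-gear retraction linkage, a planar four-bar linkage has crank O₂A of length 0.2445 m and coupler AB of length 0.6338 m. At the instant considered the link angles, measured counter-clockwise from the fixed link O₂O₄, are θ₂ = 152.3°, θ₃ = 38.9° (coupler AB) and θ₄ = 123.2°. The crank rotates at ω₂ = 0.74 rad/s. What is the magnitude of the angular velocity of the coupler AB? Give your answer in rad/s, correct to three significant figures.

ω₂ = 0.74 rad/s
Differentiating the loop-closure r₂e^{iθ₂}+r₃e^{iθ₃}=r₁+r₄e^{iθ₄} gives r₂ω₂e^{iθ₂}+r₃ω₃e^{iθ₃}=r₄ω₄e^{iθ₄}.
Eliminating the other unknown: ω₃ = r₂ω₂ sin(θ₄−θ₂) / [r₃ sin(θ₃−θ₄)].
Numerator sine = -0.48634; denominator sine = -0.99506.
Result = 0.2445·0.74·(-0.48634) / (0.6338·(-0.99506)) = +0.13952 rad/s; magnitude 0.13952 rad/s.

0.140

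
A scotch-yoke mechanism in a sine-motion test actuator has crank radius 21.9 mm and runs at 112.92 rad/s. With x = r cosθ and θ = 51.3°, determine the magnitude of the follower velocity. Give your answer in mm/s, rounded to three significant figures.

ω = 112.9 rad/s
x = r cosθ ⇒ ẋ = −rω sinθ.
|v| = rω|sinθ| = 0.0219·112.9·|sin 51.3°| = 1.93 m/s = 1930 mm/s.

1930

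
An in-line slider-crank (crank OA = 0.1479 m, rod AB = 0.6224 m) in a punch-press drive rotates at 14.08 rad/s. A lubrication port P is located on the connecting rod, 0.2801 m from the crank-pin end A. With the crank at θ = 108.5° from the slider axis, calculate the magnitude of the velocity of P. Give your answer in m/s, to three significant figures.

1.94

ω = 14.08 rad/s.  Crank-pin speed |V_A| = rω = 2.0824 m/s, perpendicular to OA.
Rod angle: sinφ = −(r/L) sinθ ⇒ φ = -13.023°; ω_rod = −rω cosθ/√(L²−r²sin²θ) = +1.0897 rad/s.
V_P = V_A + ω_rod × AP, with AP = 0.2801 m along the rod.
Components: V_Px = −rω sinθ − a·ω_rod·sinφ = -1.906 m/s;  V_Py = rω cosθ + a·ω_rod·cosφ = -0.3634 m/s.
|V_P| = √(V_Px² + V_Py²) = 1.9404 m/s.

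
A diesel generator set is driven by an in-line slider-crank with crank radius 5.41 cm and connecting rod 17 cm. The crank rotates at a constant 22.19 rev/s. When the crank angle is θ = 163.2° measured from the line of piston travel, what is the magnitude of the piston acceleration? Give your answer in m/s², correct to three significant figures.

ω = 2π·22.2 = 139.4 rad/s
x(θ) = r cosθ + √(L² − r² sin²θ); with ω constant, a = ω²·d²x/dθ².
d²x/dθ² = −r cosθ − r²(cos2θ)/√u − r⁴ sin²2θ/(4u^{3/2}),  u = L² − r² sin²θ = 0.0286555 m².
Substituting r = 0.0541 m, L = 0.17 m, θ = 163.2°: d²x/dθ² = +0.037255 m.
a = ω²·d²x/dθ² = (139.4)²·(+0.037255) = +724.2 m/s²;  |a| = 724.2 m/s².

724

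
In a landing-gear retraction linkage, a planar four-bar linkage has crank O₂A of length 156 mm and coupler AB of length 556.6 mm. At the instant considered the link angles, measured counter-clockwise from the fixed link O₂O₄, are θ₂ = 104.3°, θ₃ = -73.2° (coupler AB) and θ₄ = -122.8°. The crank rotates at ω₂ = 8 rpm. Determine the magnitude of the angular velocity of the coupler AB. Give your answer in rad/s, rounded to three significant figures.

0.226

ω₂ = 0.8378 rad/s (from 8 rpm).
Differentiating the loop-closure r₂e^{iθ₂}+r₃e^{iθ₃}=r₁+r₄e^{iθ₄} gives r₂ω₂e^{iθ₂}+r₃ω₃e^{iθ₃}=r₄ω₄e^{iθ₄}.
Eliminating the other unknown: ω₃ = r₂ω₂ sin(θ₄−θ₂) / [r₃ sin(θ₃−θ₄)].
Numerator sine = +0.73254; denominator sine = +0.76154.
Result = 0.156·0.8378·(+0.73254) / (0.5566·(+0.76154)) = +0.22586 rad/s; magnitude 0.22586 rad/s.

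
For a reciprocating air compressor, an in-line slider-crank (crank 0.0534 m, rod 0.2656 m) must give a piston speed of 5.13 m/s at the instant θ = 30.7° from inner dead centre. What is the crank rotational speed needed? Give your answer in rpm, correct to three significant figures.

1530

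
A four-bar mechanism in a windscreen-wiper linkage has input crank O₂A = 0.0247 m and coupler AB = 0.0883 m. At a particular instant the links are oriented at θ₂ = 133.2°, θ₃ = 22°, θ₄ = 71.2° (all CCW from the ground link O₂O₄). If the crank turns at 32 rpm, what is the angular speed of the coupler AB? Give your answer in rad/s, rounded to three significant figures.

1.09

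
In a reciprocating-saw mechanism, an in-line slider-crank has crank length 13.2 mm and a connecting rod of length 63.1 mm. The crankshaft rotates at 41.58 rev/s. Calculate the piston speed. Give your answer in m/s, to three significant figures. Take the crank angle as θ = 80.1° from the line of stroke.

3.52

ω = 2π·41.6 = 261.3 rad/s
For an in-line slider-crank, x = r cosθ + √(L² − r² sin²θ), so v = −rω sinθ·[1 + r cosθ/√(L² − r² sin²θ)].
With r = 0.0132 m, L = 0.0631 m, θ = 80.1°: √(L² − r² sin²θ) = 0.061746 m.
v = −0.0132·261.3·0.98511·[1 + 0.0132·0.17193/0.061746] = -3.5221 m/s.
|v| = 3.5221 m/s.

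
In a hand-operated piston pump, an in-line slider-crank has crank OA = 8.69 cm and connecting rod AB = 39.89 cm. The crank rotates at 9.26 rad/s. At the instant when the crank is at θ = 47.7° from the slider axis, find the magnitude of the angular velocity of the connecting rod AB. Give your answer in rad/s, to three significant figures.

1.38

ω = 9.26 rad/s
The rod makes angle φ with the slider axis where L sinφ = r sinθ; differentiating, L cosφ·φ̇ = r ω cosθ.
L cosφ = √(L² − r² sin²θ) = 0.39369 m.
|ω_rod| = r ω |cosθ| / √(L² − r² sin²θ) = 0.0869·9.26·0.67301/0.39369 = 1.3756 rad/s.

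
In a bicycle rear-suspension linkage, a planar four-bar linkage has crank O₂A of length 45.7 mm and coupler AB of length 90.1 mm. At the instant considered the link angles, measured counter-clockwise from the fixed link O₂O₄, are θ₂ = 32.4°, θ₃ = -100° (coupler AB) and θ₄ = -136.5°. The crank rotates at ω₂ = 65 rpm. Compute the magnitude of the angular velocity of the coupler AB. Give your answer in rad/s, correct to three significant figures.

ω₂ = 6.807 rad/s (from 65 rpm).
Differentiating the loop-closure r₂e^{iθ₂}+r₃e^{iθ₃}=r₁+r₄e^{iθ₄} gives r₂ω₂e^{iθ₂}+r₃ω₃e^{iθ₃}=r₄ω₄e^{iθ₄}.
Eliminating the other unknown: ω₃ = r₂ω₂ sin(θ₄−θ₂) / [r₃ sin(θ₃−θ₄)].
Numerator sine = -0.19252; denominator sine = +0.59482.
Result = 0.0457·6.807·(-0.19252) / (0.0901·(+0.59482)) = -1.1174 rad/s; magnitude 1.1174 rad/s.

1.12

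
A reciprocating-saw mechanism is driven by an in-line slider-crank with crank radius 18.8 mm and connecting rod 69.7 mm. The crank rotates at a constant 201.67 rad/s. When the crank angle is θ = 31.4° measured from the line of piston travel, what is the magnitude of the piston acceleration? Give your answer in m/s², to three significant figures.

751

ω = 201.7 rad/s
x(θ) = r cosθ + √(L² − r² sin²θ); with ω constant, a = ω²·d²x/dθ².
d²x/dθ² = −r cosθ − r²(cos2θ)/√u − r⁴ sin²2θ/(4u^{3/2}),  u = L² − r² sin²θ = 0.00476215 m².
Substituting r = 0.0188 m, L = 0.0697 m, θ = 31.4°: d²x/dθ² = -0.018463 m.
a = ω²·d²x/dθ² = (201.7)²·(-0.018463) = -750.91 m/s²;  |a| = 750.91 m/s².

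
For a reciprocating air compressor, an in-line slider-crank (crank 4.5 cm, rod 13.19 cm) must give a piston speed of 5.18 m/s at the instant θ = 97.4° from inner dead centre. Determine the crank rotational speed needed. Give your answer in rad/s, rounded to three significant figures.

122

For an in-line slider-crank, |v_piston| = rω|sinθ|·[1 + r cosθ/√(L² − r² sin²θ)].
With r = 0.045 m, L = 0.1319 m, θ = 97.4°: the bracketed kinematic factor |dx/dθ| = 0.042541 m.
ω = v/|dx/dθ| = 5.18/0.042541 = 121.76 rad/s.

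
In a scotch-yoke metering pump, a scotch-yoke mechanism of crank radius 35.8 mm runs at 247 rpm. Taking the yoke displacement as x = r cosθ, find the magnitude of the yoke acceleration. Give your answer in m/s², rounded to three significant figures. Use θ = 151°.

20.9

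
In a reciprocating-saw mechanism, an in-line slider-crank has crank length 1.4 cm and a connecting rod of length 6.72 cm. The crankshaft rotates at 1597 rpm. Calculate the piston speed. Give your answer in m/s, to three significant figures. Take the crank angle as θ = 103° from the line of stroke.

ω = 2π·1597/60 = 167.2 rad/s
For an in-line slider-crank, x = r cosθ + √(L² − r² sin²θ), so v = −rω sinθ·[1 + r cosθ/√(L² − r² sin²θ)].
With r = 0.014 m, L = 0.0672 m, θ = 103°: √(L² − r² sin²θ) = 0.065801 m.
v = −0.014·167.2·0.97437·[1 + 0.014·-0.22495/0.065801] = -2.1721 m/s.
|v| = 2.1721 m/s.

2.17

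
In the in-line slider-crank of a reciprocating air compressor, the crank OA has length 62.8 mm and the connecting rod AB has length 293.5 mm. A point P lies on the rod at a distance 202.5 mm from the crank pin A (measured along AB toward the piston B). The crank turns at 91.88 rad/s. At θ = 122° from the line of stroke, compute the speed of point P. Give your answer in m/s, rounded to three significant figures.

4.60

ω = 91.88 rad/s.  Crank-pin speed |V_A| = rω = 5.7701 m/s, perpendicular to OA.
Rod angle: sinφ = −(r/L) sinθ ⇒ φ = -10.455°; ω_rod = −rω cosθ/√(L²−r²sin²θ) = +10.594 rad/s.
V_P = V_A + ω_rod × AP, with AP = 0.2025 m along the rod.
Components: V_Px = −rω sinθ − a·ω_rod·sinφ = -4.504 m/s;  V_Py = rω cosθ + a·ω_rod·cosφ = -0.94803 m/s.
|V_P| = √(V_Px² + V_Py²) = 4.6027 m/s.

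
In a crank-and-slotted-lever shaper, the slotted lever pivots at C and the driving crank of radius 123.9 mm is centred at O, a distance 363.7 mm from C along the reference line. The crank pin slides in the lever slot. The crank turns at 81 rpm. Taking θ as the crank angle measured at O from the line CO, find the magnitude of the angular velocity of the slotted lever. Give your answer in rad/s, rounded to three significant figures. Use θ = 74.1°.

1.36

ω = 8.482 rad/s (from 81 rpm).
Crank pin A relative to C: A = (d + r cosθ, r sinθ); lever angle φ = atan2(r sinθ, d + r cosθ).
Differentiating tanφ: φ̇ = rω(d cosθ + r)/(d² + r² + 2dr cosθ).
d² + r² + 2dr cosθ = |CA|² = 0.172319 m²;  d cosθ + r = +0.22354 m.
|ω_lever| = |0.1239·8.482·+0.22354| / 0.172319 = 1.3633 rad/s.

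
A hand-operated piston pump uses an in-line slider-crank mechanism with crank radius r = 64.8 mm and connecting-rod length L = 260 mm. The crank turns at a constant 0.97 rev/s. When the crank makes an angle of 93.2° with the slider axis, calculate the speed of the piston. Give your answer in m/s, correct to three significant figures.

0.389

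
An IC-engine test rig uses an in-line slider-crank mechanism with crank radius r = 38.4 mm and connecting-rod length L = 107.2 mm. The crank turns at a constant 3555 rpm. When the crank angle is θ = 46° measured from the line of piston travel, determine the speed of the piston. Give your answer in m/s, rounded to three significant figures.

ω = 2π·3555/60 = 372.3 rad/s
For an in-line slider-crank, x = r cosθ + √(L² − r² sin²θ), so v = −rω sinθ·[1 + r cosθ/√(L² − r² sin²θ)].
With r = 0.0384 m, L = 0.1072 m, θ = 46°: √(L² − r² sin²θ) = 0.10358 m.
v = −0.0384·372.3·0.71934·[1 + 0.0384·0.69466/0.10358] = -12.932 m/s.
|v| = 12.932 m/s.

12.9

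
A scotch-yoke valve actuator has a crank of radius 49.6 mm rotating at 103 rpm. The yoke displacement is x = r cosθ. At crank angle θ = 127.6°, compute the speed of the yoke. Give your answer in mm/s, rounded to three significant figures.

424

ω = 10.79 rad/s (from 103 rpm).
x = r cosθ ⇒ ẋ = −rω sinθ.
|v| = rω|sinθ| = 0.0496·10.79·|sin 127.6°| = 0.42387 m/s = 423.87 mm/s.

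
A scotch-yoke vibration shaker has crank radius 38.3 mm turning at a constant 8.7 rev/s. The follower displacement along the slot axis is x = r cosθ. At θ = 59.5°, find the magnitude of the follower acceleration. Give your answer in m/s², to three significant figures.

ω = 54.66 rad/s (from 8.7 rev/s).
x = r cosθ ⇒ ẍ = −rω² cosθ (ω constant).
|a| = rω²|cosθ| = 0.0383·(54.66)²·|cos 59.5°| = 58.085 m/s².

58.1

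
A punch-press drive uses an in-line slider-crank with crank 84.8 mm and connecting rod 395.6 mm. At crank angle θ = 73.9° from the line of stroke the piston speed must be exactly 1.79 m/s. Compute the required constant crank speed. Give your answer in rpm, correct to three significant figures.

198

For an in-line slider-crank, |v_piston| = rω|sinθ|·[1 + r cosθ/√(L² − r² sin²θ)].
With r = 0.0848 m, L = 0.3956 m, θ = 73.9°: the bracketed kinematic factor |dx/dθ| = 0.086423 m.
ω = v/|dx/dθ| = 1.79/0.086423 = 20.712 rad/s.
N = 60ω/(2π) = 197.78 rpm.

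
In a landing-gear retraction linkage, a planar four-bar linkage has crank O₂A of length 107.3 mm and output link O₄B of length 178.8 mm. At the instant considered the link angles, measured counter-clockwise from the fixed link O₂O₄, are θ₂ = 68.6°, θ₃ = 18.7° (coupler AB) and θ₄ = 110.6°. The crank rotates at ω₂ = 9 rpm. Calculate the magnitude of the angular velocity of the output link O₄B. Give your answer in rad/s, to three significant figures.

0.433

ω₂ = 0.9425 rad/s (from 9 rpm).
Differentiating the loop-closure r₂e^{iθ₂}+r₃e^{iθ₃}=r₁+r₄e^{iθ₄} gives r₂ω₂e^{iθ₂}+r₃ω₃e^{iθ₃}=r₄ω₄e^{iθ₄}.
Eliminating the other unknown: ω₄ = r₂ω₂ sin(θ₂−θ₃) / [r₄ sin(θ₄−θ₃)].
Numerator sine = +0.76492; denominator sine = +0.99945.
Result = 0.1073·0.9425·(+0.76492) / (0.1788·(+0.99945)) = +0.43287 rad/s; magnitude 0.43287 rad/s.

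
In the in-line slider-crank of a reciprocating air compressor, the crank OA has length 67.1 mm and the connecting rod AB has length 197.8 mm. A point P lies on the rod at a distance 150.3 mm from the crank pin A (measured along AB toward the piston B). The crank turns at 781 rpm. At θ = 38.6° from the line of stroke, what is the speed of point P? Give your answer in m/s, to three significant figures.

4.26

ω = 81.79 rad/s.  Crank-pin speed |V_A| = rω = 5.4878 m/s, perpendicular to OA.
Rod angle: sinφ = −(r/L) sinθ ⇒ φ = -12.218°; ω_rod = −rω cosθ/√(L²−r²sin²θ) = -22.185 rad/s.
V_P = V_A + ω_rod × AP, with AP = 0.1503 m along the rod.
Components: V_Px = −rω sinθ − a·ω_rod·sinφ = -4.1295 m/s;  V_Py = rω cosθ + a·ω_rod·cosφ = +1.0299 m/s.
|V_P| = √(V_Px² + V_Py²) = 4.256 m/s.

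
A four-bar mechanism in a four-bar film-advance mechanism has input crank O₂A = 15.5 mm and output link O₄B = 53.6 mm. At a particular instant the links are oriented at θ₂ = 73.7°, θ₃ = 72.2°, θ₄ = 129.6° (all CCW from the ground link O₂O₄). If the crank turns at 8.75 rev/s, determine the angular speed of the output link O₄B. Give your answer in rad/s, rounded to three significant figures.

0.494

ω₂ = 54.98 rad/s (from 8.75 rev/s).
Differentiating the loop-closure r₂e^{iθ₂}+r₃e^{iθ₃}=r₁+r₄e^{iθ₄} gives r₂ω₂e^{iθ₂}+r₃ω₃e^{iθ₃}=r₄ω₄e^{iθ₄}.
Eliminating the other unknown: ω₄ = r₂ω₂ sin(θ₂−θ₃) / [r₄ sin(θ₄−θ₃)].
Numerator sine = +0.02618; denominator sine = +0.84245.
Result = 0.0155·54.98·(+0.02618) / (0.0536·(+0.84245)) = +0.494 rad/s; magnitude 0.494 rad/s.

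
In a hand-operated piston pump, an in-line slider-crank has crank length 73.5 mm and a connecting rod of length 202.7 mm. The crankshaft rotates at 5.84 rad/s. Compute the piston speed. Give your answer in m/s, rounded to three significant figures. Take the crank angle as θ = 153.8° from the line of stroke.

0.127

ω = 5.84 rad/s
For an in-line slider-crank, x = r cosθ + √(L² − r² sin²θ), so v = −rω sinθ·[1 + r cosθ/√(L² − r² sin²θ)].
With r = 0.0735 m, L = 0.2027 m, θ = 153.8°: √(L² − r² sin²θ) = 0.20009 m.
v = −0.0735·5.84·0.44151·[1 + 0.0735·-0.89726/0.20009] = -0.12705 m/s.
|v| = 0.12705 m/s.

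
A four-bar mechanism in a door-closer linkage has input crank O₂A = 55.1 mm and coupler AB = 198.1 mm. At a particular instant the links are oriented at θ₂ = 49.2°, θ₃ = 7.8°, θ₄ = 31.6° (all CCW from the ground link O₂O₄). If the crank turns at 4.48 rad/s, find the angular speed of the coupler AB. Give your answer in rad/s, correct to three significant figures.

ω₂ = 4.48 rad/s
Differentiating the loop-closure r₂e^{iθ₂}+r₃e^{iθ₃}=r₁+r₄e^{iθ₄} gives r₂ω₂e^{iθ₂}+r₃ω₃e^{iθ₃}=r₄ω₄e^{iθ₄}.
Eliminating the other unknown: ω₃ = r₂ω₂ sin(θ₄−θ₂) / [r₃ sin(θ₃−θ₄)].
Numerator sine = -0.30237; denominator sine = -0.40355.
Result = 0.0551·4.48·(-0.30237) / (0.1981·(-0.40355)) = +0.93367 rad/s; magnitude 0.93367 rad/s.

0.934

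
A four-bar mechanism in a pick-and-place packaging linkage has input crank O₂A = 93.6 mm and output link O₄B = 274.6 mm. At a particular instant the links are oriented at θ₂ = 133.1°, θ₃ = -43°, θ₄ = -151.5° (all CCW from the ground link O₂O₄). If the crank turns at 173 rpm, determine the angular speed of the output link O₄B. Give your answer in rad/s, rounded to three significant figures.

0.443

ω₂ = 18.12 rad/s (from 173 rpm).
Differentiating the loop-closure r₂e^{iθ₂}+r₃e^{iθ₃}=r₁+r₄e^{iθ₄} gives r₂ω₂e^{iθ₂}+r₃ω₃e^{iθ₃}=r₄ω₄e^{iθ₄}.
Eliminating the other unknown: ω₄ = r₂ω₂ sin(θ₂−θ₃) / [r₄ sin(θ₄−θ₃)].
Numerator sine = +0.06802; denominator sine = -0.94832.
Result = 0.0936·18.12·(+0.06802) / (0.2746·(-0.94832)) = -0.44289 rad/s; magnitude 0.44289 rad/s.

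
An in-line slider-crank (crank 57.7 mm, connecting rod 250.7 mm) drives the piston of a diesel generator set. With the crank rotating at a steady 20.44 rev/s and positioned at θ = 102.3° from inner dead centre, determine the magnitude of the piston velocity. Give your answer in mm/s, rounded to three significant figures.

6880

ω = 2π·20.4 = 128.4 rad/s
For an in-line slider-crank, x = r cosθ + √(L² − r² sin²θ), so v = −rω sinθ·[1 + r cosθ/√(L² − r² sin²θ)].
With r = 0.0577 m, L = 0.2507 m, θ = 102.3°: √(L² − r² sin²θ) = 0.24428 m.
v = −0.0577·128.4·0.97705·[1 + 0.0577·-0.21303/0.24428] = -6.8759 m/s.
|v| = 6.8759 m/s = 6875.9 mm/s.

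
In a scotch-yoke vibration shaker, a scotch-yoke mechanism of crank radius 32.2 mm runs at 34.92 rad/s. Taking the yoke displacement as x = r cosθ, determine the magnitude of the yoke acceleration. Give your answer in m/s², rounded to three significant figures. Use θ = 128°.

ω = 34.92 rad/s
x = r cosθ ⇒ ẍ = −rω² cosθ (ω constant).
|a| = rω²|cosθ| = 0.0322·(34.92)²·|cos 128°| = 24.174 m/s².

24.2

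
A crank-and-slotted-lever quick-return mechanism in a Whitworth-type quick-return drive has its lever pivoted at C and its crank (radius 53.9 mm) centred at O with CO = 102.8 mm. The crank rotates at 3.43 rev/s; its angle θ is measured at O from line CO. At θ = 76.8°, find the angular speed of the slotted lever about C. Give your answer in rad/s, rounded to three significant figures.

5.62

ω = 21.55 rad/s (from 3.43 rev/s).
Crank pin A relative to C: A = (d + r cosθ, r sinθ); lever angle φ = atan2(r sinθ, d + r cosθ).
Differentiating tanφ: φ̇ = rω(d cosθ + r)/(d² + r² + 2dr cosθ).
d² + r² + 2dr cosθ = |CA|² = 0.0160036 m²;  d cosθ + r = +0.077374 m.
|ω_lever| = |0.0539·21.55·+0.077374| / 0.0160036 = 5.6162 rad/s.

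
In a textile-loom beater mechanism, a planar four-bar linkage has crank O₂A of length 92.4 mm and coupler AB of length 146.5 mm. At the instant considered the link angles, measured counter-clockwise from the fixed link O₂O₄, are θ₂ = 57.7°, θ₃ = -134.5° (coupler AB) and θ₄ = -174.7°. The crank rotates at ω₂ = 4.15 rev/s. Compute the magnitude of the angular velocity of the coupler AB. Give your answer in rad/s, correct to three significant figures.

20.2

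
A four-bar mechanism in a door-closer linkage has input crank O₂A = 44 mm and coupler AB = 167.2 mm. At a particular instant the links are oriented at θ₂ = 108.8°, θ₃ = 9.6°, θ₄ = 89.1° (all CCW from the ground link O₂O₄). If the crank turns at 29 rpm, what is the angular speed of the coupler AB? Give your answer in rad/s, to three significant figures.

ω₂ = 3.037 rad/s (from 29 rpm).
Differentiating the loop-closure r₂e^{iθ₂}+r₃e^{iθ₃}=r₁+r₄e^{iθ₄} gives r₂ω₂e^{iθ₂}+r₃ω₃e^{iθ₃}=r₄ω₄e^{iθ₄}.
Eliminating the other unknown: ω₃ = r₂ω₂ sin(θ₄−θ₂) / [r₃ sin(θ₃−θ₄)].
Numerator sine = -0.33710; denominator sine = -0.98325.
Result = 0.044·3.037·(-0.33710) / (0.1672·(-0.98325)) = +0.27399 rad/s; magnitude 0.27399 rad/s.

0.274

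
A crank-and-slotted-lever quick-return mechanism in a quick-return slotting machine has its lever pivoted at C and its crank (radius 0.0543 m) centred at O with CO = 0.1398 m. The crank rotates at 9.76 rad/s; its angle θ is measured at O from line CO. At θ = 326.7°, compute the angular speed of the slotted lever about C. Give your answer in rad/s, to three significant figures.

ω = 9.76 rad/s
Crank pin A relative to C: A = (d + r cosθ, r sinθ); lever angle φ = atan2(r sinθ, d + r cosθ).
Differentiating tanφ: φ̇ = rω(d cosθ + r)/(d² + r² + 2dr cosθ).
d² + r² + 2dr cosθ = |CA|² = 0.035182 m²;  d cosθ + r = +0.17115 m.
|ω_lever| = |0.0543·9.76·+0.17115| / 0.035182 = 2.5781 rad/s.

2.58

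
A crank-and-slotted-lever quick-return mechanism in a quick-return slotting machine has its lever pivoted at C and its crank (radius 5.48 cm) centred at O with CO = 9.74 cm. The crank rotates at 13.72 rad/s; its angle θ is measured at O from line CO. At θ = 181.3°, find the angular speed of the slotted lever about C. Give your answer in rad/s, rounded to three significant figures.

17.6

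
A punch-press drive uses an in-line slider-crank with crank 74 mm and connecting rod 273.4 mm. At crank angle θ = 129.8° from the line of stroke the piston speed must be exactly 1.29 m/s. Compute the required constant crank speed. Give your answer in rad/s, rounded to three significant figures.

For an in-line slider-crank, |v_piston| = rω|sinθ|·[1 + r cosθ/√(L² − r² sin²θ)].
With r = 0.074 m, L = 0.2734 m, θ = 129.8°: the bracketed kinematic factor |dx/dθ| = 0.046783 m.
ω = v/|dx/dθ| = 1.29/0.046783 = 27.574 rad/s.

27.6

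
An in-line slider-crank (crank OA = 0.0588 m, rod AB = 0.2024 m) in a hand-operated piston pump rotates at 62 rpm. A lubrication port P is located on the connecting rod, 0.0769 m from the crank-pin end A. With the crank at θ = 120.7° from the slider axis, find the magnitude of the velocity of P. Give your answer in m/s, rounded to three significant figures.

0.332

ω = 6.493 rad/s.  Crank-pin speed |V_A| = rω = 0.38177 m/s, perpendicular to OA.
Rod angle: sinφ = −(r/L) sinθ ⇒ φ = -14.466°; ω_rod = −rω cosθ/√(L²−r²sin²θ) = +0.99451 rad/s.
V_P = V_A + ω_rod × AP, with AP = 0.0769 m along the rod.
Components: V_Px = −rω sinθ − a·ω_rod·sinφ = -0.30916 m/s;  V_Py = rω cosθ + a·ω_rod·cosφ = -0.12085 m/s.
|V_P| = √(V_Px² + V_Py²) = 0.33194 m/s.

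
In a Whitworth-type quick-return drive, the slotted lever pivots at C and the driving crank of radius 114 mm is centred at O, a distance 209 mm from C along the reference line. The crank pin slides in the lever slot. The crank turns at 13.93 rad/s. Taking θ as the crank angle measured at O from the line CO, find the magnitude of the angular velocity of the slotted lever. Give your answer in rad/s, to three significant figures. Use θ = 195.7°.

ω = 13.93 rad/s
Crank pin A relative to C: A = (d + r cosθ, r sinθ); lever angle φ = atan2(r sinθ, d + r cosθ).
Differentiating tanφ: φ̇ = rω(d cosθ + r)/(d² + r² + 2dr cosθ).
d² + r² + 2dr cosθ = |CA|² = 0.0108028 m²;  d cosθ + r = -0.087203 m.
|ω_lever| = |0.114·13.93·-0.087203| / 0.0108028 = 12.819 rad/s.

12.8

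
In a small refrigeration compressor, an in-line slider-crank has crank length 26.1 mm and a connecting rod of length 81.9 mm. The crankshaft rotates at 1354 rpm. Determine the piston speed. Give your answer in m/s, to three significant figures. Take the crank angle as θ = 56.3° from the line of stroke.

3.64

ω = 2π·1354/60 = 141.8 rad/s
For an in-line slider-crank, x = r cosθ + √(L² − r² sin²θ), so v = −rω sinθ·[1 + r cosθ/√(L² − r² sin²θ)].
With r = 0.0261 m, L = 0.0819 m, θ = 56.3°: √(L² − r² sin²θ) = 0.078969 m.
v = −0.0261·141.8·0.83195·[1 + 0.0261·0.55484/0.078969] = -3.6434 m/s.
|v| = 3.6434 m/s.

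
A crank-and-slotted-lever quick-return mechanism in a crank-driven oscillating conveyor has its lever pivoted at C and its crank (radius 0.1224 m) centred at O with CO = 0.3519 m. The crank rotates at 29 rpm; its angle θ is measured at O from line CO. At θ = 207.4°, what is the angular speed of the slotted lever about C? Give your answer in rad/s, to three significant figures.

ω = 3.037 rad/s (from 29 rpm).
Crank pin A relative to C: A = (d + r cosθ, r sinθ); lever angle φ = atan2(r sinθ, d + r cosθ).
Differentiating tanφ: φ̇ = rω(d cosθ + r)/(d² + r² + 2dr cosθ).
d² + r² + 2dr cosθ = |CA|² = 0.0623344 m²;  d cosθ + r = -0.19002 m.
|ω_lever| = |0.1224·3.037·-0.19002| / 0.0623344 = 1.1331 rad/s.

1.13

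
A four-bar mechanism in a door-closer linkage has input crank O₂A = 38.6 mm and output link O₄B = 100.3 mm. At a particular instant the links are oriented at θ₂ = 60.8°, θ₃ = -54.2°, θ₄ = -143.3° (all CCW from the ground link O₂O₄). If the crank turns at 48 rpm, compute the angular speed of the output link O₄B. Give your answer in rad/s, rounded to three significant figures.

ω₂ = 5.027 rad/s (from 48 rpm).
Differentiating the loop-closure r₂e^{iθ₂}+r₃e^{iθ₃}=r₁+r₄e^{iθ₄} gives r₂ω₂e^{iθ₂}+r₃ω₃e^{iθ₃}=r₄ω₄e^{iθ₄}.
Eliminating the other unknown: ω₄ = r₂ω₂ sin(θ₂−θ₃) / [r₄ sin(θ₄−θ₃)].
Numerator sine = +0.90631; denominator sine = -0.99988.
Result = 0.0386·5.027·(+0.90631) / (0.1003·(-0.99988)) = -1.7534 rad/s; magnitude 1.7534 rad/s.

1.75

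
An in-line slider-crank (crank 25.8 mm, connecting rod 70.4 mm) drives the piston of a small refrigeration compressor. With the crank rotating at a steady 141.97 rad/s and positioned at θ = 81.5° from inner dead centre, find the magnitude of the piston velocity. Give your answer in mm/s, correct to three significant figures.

3830

ω = 142 rad/s
For an in-line slider-crank, x = r cosθ + √(L² − r² sin²θ), so v = −rω sinθ·[1 + r cosθ/√(L² − r² sin²θ)].
With r = 0.0258 m, L = 0.0704 m, θ = 81.5°: √(L² − r² sin²θ) = 0.065613 m.
v = −0.0258·142·0.98902·[1 + 0.0258·0.14781/0.065613] = -3.8331 m/s.
|v| = 3.8331 m/s = 3833.1 mm/s.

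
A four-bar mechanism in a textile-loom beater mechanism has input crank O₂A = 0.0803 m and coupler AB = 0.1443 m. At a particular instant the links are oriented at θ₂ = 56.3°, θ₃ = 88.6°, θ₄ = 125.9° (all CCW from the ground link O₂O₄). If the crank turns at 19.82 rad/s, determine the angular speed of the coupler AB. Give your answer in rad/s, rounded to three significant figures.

ω₂ = 19.82 rad/s
Differentiating the loop-closure r₂e^{iθ₂}+r₃e^{iθ₃}=r₁+r₄e^{iθ₄} gives r₂ω₂e^{iθ₂}+r₃ω₃e^{iθ₃}=r₄ω₄e^{iθ₄}.
Eliminating the other unknown: ω₃ = r₂ω₂ sin(θ₄−θ₂) / [r₃ sin(θ₃−θ₄)].
Numerator sine = +0.93728; denominator sine = -0.60599.
Result = 0.0803·19.82·(+0.93728) / (0.1443·(-0.60599)) = -17.059 rad/s; magnitude 17.059 rad/s.

17.1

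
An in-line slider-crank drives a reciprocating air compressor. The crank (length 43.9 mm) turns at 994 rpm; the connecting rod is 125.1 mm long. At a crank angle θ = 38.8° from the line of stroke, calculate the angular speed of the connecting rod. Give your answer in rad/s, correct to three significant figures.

ω = 104.1 rad/s (converted from 994 rpm).
The rod makes angle φ with the slider axis where L sinφ = r sinθ; differentiating, L cosφ·φ̇ = r ω cosθ.
L cosφ = √(L² − r² sin²θ) = 0.12204 m.
|ω_rod| = r ω |cosθ| / √(L² − r² sin²θ) = 0.0439·104.1·0.77934/0.12204 = 29.182 rad/s.

29.2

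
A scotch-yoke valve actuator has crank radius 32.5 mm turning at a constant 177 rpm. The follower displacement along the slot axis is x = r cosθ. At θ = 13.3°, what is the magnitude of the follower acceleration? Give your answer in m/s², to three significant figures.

10.9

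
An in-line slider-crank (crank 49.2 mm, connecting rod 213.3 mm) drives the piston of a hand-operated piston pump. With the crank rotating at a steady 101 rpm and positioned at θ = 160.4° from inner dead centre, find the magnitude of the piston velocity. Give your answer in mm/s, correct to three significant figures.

ω = 2π·101/60 = 10.58 rad/s
For an in-line slider-crank, x = r cosθ + √(L² − r² sin²θ), so v = −rω sinθ·[1 + r cosθ/√(L² − r² sin²θ)].
With r = 0.0492 m, L = 0.2133 m, θ = 160.4°: √(L² − r² sin²θ) = 0.21266 m.
v = −0.0492·10.58·0.33545·[1 + 0.0492·-0.94206/0.21266] = -0.13651 m/s.
|v| = 0.13651 m/s = 136.51 mm/s.

137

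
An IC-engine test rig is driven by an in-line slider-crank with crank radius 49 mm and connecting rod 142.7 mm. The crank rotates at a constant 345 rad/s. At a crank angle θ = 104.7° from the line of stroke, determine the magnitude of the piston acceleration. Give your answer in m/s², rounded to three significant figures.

3310

ω = 345 rad/s
x(θ) = r cosθ + √(L² − r² sin²θ); with ω constant, a = ω²·d²x/dθ².
d²x/dθ² = −r cosθ − r²(cos2θ)/√u − r⁴ sin²2θ/(4u^{3/2}),  u = L² − r² sin²θ = 0.0181169 m².
Substituting r = 0.049 m, L = 0.1427 m, θ = 104.7°: d²x/dθ² = +0.027833 m.
a = ω²·d²x/dθ² = (345)²·(+0.027833) = +3312.8 m/s²;  |a| = 3312.8 m/s².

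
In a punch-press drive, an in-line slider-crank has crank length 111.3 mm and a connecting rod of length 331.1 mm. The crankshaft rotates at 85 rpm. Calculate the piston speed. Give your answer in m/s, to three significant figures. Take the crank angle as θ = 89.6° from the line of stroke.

ω = 2π·85/60 = 8.901 rad/s
For an in-line slider-crank, x = r cosθ + √(L² − r² sin²θ), so v = −rω sinθ·[1 + r cosθ/√(L² − r² sin²θ)].
With r = 0.1113 m, L = 0.3311 m, θ = 89.6°: √(L² − r² sin²θ) = 0.31183 m.
v = −0.1113·8.901·0.99998·[1 + 0.1113·0.00698/0.31183] = -0.99315 m/s.
|v| = 0.99315 m/s.

0.993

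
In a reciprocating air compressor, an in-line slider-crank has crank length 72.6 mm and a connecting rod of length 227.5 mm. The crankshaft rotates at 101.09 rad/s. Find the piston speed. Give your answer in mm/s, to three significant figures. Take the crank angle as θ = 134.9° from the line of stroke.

ω = 101.1 rad/s
For an in-line slider-crank, x = r cosθ + √(L² − r² sin²θ), so v = −rω sinθ·[1 + r cosθ/√(L² − r² sin²θ)].
With r = 0.0726 m, L = 0.2275 m, θ = 134.9°: √(L² − r² sin²θ) = 0.22161 m.
v = −0.0726·101.1·0.70834·[1 + 0.0726·-0.70587/0.22161] = -3.9965 m/s.
|v| = 3.9965 m/s = 3996.5 mm/s.

4000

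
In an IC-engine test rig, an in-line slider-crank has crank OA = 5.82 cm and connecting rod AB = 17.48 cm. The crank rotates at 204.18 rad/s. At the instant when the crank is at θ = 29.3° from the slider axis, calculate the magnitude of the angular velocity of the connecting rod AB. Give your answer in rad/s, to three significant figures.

ω = 204.2 rad/s
The rod makes angle φ with the slider axis where L sinφ = r sinθ; differentiating, L cosφ·φ̇ = r ω cosθ.
L cosφ = √(L² − r² sin²θ) = 0.17246 m.
|ω_rod| = r ω |cosθ| / √(L² − r² sin²θ) = 0.0582·204.2·0.87207/0.17246 = 60.088 rad/s.

60.1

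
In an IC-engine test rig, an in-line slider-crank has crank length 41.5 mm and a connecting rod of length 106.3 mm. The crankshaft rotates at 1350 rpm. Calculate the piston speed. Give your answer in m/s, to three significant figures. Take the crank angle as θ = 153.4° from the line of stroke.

1.70

ω = 2π·1350/60 = 141.4 rad/s
For an in-line slider-crank, x = r cosθ + √(L² − r² sin²θ), so v = −rω sinθ·[1 + r cosθ/√(L² − r² sin²θ)].
With r = 0.0415 m, L = 0.1063 m, θ = 153.4°: √(L² − r² sin²θ) = 0.10466 m.
v = −0.0415·141.4·0.44776·[1 + 0.0415·-0.89415/0.10466] = -1.6956 m/s.
|v| = 1.6956 m/s.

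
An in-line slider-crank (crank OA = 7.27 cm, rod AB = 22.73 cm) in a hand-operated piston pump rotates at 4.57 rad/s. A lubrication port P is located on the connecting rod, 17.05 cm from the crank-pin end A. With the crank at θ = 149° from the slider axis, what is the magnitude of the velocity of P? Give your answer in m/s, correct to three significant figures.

0.153

ω = 4.57 rad/s.  Crank-pin speed |V_A| = rω = 0.33224 m/s, perpendicular to OA.
Rod angle: sinφ = −(r/L) sinθ ⇒ φ = -9.482°; ω_rod = −rω cosθ/√(L²−r²sin²θ) = +1.2703 rad/s.
V_P = V_A + ω_rod × AP, with AP = 0.1705 m along the rod.
Components: V_Px = −rω sinθ − a·ω_rod·sinφ = -0.13544 m/s;  V_Py = rω cosθ + a·ω_rod·cosφ = -0.071165 m/s.
|V_P| = √(V_Px² + V_Py²) = 0.153 m/s.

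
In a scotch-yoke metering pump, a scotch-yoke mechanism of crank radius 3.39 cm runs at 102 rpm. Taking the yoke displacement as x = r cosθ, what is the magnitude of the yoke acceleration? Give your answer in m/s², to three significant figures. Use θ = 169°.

ω = 10.68 rad/s (from 102 rpm).
x = r cosθ ⇒ ẍ = −rω² cosθ (ω constant).
|a| = rω²|cosθ| = 0.0339·(10.68)²·|cos 169°| = 3.7967 m/s².

3.80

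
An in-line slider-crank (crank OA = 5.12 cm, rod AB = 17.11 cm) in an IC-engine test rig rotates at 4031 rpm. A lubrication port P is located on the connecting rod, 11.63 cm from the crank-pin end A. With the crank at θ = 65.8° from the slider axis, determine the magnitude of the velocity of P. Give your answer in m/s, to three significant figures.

21.6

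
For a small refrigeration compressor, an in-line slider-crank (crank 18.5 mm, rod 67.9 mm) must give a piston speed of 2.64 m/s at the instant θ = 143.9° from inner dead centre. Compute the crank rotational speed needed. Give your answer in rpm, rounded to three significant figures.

2980

For an in-line slider-crank, |v_piston| = rω|sinθ|·[1 + r cosθ/√(L² − r² sin²θ)].
With r = 0.0185 m, L = 0.0679 m, θ = 143.9°: the bracketed kinematic factor |dx/dθ| = 0.008469 m.
ω = v/|dx/dθ| = 2.64/0.008469 = 311.73 rad/s.
N = 60ω/(2π) = 2976.8 rpm.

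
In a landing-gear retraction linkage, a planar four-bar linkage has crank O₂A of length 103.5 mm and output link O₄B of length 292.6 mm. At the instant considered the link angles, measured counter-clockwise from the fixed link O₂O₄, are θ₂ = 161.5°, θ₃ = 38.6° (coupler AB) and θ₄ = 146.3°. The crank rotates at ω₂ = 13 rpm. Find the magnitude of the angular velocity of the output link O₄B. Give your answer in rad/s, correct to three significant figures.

0.424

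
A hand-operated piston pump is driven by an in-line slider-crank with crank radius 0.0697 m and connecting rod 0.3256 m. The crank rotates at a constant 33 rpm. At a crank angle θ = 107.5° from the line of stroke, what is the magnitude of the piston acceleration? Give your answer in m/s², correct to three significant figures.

ω = 2π·33/60 = 3.456 rad/s
x(θ) = r cosθ + √(L² − r² sin²θ); with ω constant, a = ω²·d²x/dθ².
d²x/dθ² = −r cosθ − r²(cos2θ)/√u − r⁴ sin²2θ/(4u^{3/2}),  u = L² − r² sin²θ = 0.101597 m².
Substituting r = 0.0697 m, L = 0.3256 m, θ = 107.5°: d²x/dθ² = +0.033384 m.
a = ω²·d²x/dθ² = (3.456)²·(+0.033384) = +0.39868 m/s²;  |a| = 0.39868 m/s².

0.399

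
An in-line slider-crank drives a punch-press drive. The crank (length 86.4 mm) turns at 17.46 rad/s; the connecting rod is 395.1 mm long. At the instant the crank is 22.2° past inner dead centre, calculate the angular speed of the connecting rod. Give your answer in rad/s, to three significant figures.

3.55

ω = 17.46 rad/s
The rod makes angle φ with the slider axis where L sinφ = r sinθ; differentiating, L cosφ·φ̇ = r ω cosθ.
L cosφ = √(L² − r² sin²θ) = 0.39375 m.
|ω_rod| = r ω |cosθ| / √(L² − r² sin²θ) = 0.0864·17.46·0.92587/0.39375 = 3.5472 rad/s.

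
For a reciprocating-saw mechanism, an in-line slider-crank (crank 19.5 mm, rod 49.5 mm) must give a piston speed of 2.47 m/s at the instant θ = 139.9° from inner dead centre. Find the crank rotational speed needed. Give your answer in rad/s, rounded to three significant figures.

For an in-line slider-crank, |v_piston| = rω|sinθ|·[1 + r cosθ/√(L² − r² sin²θ)].
With r = 0.0195 m, L = 0.0495 m, θ = 139.9°: the bracketed kinematic factor |dx/dθ| = 0.0086475 m.
ω = v/|dx/dθ| = 2.47/0.0086475 = 285.63 rad/s.

286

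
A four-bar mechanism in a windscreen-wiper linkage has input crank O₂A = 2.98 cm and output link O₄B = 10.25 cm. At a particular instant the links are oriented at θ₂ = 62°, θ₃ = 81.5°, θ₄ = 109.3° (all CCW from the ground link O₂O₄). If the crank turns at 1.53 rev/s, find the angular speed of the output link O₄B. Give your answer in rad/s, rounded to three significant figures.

2.00

ω₂ = 9.613 rad/s (from 1.53 rev/s).
Differentiating the loop-closure r₂e^{iθ₂}+r₃e^{iθ₃}=r₁+r₄e^{iθ₄} gives r₂ω₂e^{iθ₂}+r₃ω₃e^{iθ₃}=r₄ω₄e^{iθ₄}.
Eliminating the other unknown: ω₄ = r₂ω₂ sin(θ₂−θ₃) / [r₄ sin(θ₄−θ₃)].
Numerator sine = -0.33381; denominator sine = +0.46639.
Result = 0.0298·9.613·(-0.33381) / (0.1025·(+0.46639)) = -2.0004 rad/s; magnitude 2.0004 rad/s.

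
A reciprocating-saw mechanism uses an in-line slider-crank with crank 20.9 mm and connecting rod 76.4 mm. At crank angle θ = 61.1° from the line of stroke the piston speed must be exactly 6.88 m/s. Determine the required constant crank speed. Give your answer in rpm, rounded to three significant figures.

For an in-line slider-crank, |v_piston| = rω|sinθ|·[1 + r cosθ/√(L² − r² sin²θ)].
With r = 0.0209 m, L = 0.0764 m, θ = 61.1°: the bracketed kinematic factor |dx/dθ| = 0.020789 m.
ω = v/|dx/dθ| = 6.88/0.020789 = 330.95 rad/s.
N = 60ω/(2π) = 3160.3 rpm.

3160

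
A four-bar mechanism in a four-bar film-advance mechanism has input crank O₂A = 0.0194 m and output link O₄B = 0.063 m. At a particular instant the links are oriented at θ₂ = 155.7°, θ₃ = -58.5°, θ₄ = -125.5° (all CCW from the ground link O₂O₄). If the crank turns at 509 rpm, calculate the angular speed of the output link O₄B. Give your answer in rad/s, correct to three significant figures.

10.0

ω₂ = 53.3 rad/s (from 509 rpm).
Differentiating the loop-closure r₂e^{iθ₂}+r₃e^{iθ₃}=r₁+r₄e^{iθ₄} gives r₂ω₂e^{iθ₂}+r₃ω₃e^{iθ₃}=r₄ω₄e^{iθ₄}.
Eliminating the other unknown: ω₄ = r₂ω₂ sin(θ₂−θ₃) / [r₄ sin(θ₄−θ₃)].
Numerator sine = -0.56208; denominator sine = -0.92050.
Result = 0.0194·53.3·(-0.56208) / (0.063·(-0.92050)) = +10.023 rad/s; magnitude 10.023 rad/s.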